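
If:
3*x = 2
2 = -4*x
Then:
No Solution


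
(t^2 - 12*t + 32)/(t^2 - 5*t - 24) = (t - 4)/(t + 3)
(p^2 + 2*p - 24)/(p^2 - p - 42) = (p - 4)/(p - 7)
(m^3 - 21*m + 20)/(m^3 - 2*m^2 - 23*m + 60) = (m - 1)/(m - 3)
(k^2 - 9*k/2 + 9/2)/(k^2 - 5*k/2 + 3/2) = (k - 3)/(k - 1)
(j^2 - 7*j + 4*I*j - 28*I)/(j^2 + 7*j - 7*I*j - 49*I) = (j^2 + j*(-7 + 4*I) - 28*I)/(j^2 + 7*j*(1 - I) - 49*I)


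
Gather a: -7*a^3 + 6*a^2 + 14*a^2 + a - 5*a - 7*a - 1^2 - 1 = -7*a^3 + 20*a^2 - 11*a - 2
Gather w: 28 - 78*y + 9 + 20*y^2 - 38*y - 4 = 20*y^2 - 116*y + 33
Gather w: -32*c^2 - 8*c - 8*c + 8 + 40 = -32*c^2 - 16*c + 48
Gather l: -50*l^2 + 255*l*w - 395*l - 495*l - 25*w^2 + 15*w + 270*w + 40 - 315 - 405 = -50*l^2 + l*(255*w - 890) - 25*w^2 + 285*w - 680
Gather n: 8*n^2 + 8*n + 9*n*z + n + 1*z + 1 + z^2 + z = 8*n^2 + n*(9*z + 9) + z^2 + 2*z + 1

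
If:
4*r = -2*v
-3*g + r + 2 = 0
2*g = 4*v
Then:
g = 8/13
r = -2/13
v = 4/13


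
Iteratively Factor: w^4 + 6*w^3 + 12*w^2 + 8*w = (w)*(w^3 + 6*w^2 + 12*w + 8) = w*(w + 2)*(w^2 + 4*w + 4) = w*(w + 2)^2*(w + 2)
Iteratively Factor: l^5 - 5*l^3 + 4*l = (l + 1)*(l^4 - l^3 - 4*l^2 + 4*l) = (l - 2)*(l + 1)*(l^3 + l^2 - 2*l) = (l - 2)*(l - 1)*(l + 1)*(l^2 + 2*l) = (l - 2)*(l - 1)*(l + 1)*(l + 2)*(l)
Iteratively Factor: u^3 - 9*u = (u)*(u^2 - 9) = u*(u - 3)*(u + 3)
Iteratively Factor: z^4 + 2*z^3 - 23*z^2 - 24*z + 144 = (z + 4)*(z^3 - 2*z^2 - 15*z + 36) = (z + 4)^2*(z^2 - 6*z + 9) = (z - 3)*(z + 4)^2*(z - 3)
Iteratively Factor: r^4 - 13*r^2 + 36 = (r - 3)*(r^3 + 3*r^2 - 4*r - 12) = (r - 3)*(r - 2)*(r^2 + 5*r + 6) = (r - 3)*(r - 2)*(r + 3)*(r + 2)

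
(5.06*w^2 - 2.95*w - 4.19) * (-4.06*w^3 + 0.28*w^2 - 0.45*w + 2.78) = -20.5436*w^5 + 13.3938*w^4 + 13.9084*w^3 + 14.2211*w^2 - 6.3155*w - 11.6482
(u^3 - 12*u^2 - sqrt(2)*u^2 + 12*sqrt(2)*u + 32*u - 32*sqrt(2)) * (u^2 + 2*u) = u^5 - 10*u^4 - sqrt(2)*u^4 + 8*u^3 + 10*sqrt(2)*u^3 - 8*sqrt(2)*u^2 + 64*u^2 - 64*sqrt(2)*u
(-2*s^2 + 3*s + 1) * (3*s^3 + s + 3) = -6*s^5 + 9*s^4 + s^3 - 3*s^2 + 10*s + 3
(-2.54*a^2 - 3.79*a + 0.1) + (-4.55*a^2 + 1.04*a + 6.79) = -7.09*a^2 - 2.75*a + 6.89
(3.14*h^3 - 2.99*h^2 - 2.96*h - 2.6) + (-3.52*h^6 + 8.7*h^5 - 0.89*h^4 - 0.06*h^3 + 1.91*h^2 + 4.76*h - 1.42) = -3.52*h^6 + 8.7*h^5 - 0.89*h^4 + 3.08*h^3 - 1.08*h^2 + 1.8*h - 4.02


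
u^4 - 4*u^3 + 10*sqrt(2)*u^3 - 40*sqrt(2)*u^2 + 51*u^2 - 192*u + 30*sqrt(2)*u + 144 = (u - 3)*(u - 1)*(u + 4*sqrt(2))*(u + 6*sqrt(2))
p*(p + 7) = p^2 + 7*p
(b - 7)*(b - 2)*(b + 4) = b^3 - 5*b^2 - 22*b + 56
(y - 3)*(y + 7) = y^2 + 4*y - 21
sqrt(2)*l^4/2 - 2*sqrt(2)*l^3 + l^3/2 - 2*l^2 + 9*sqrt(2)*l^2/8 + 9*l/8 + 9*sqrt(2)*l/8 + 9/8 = (l - 3)*(l - 3/2)*(l + 1/2)*(sqrt(2)*l/2 + 1/2)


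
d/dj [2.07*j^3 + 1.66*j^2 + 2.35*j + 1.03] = 6.21*j^2 + 3.32*j + 2.35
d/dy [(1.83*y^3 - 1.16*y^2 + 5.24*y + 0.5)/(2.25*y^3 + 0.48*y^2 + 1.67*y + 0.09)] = (3.4884*y^4 - 17.4678*y^3 - 7.3333*y^2 - 0.688800000000001*y - 0.3634)/(5.0625*y^6 + 2.16*y^5 + 7.7454*y^4 + 2.0082*y^3 + 2.8753*y^2 + 0.3006*y + 0.0081)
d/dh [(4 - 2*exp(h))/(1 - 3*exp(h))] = 10*exp(h)/(3*exp(h) - 1)^2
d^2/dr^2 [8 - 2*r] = 0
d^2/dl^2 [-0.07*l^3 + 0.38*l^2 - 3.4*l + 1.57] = 0.76 - 0.42*l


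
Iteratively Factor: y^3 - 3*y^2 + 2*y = (y - 2)*(y^2 - y) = y*(y - 2)*(y - 1)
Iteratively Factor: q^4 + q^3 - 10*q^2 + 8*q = (q + 4)*(q^3 - 3*q^2 + 2*q) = (q - 2)*(q + 4)*(q^2 - q) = q*(q - 2)*(q + 4)*(q - 1)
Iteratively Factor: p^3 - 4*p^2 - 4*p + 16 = (p - 4)*(p^2 - 4) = (p - 4)*(p - 2)*(p + 2)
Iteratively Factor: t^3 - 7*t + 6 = (t - 1)*(t^2 + t - 6) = (t - 2)*(t - 1)*(t + 3)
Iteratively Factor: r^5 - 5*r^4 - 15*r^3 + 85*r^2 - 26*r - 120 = (r - 3)*(r^4 - 2*r^3 - 21*r^2 + 22*r + 40) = (r - 3)*(r + 1)*(r^3 - 3*r^2 - 18*r + 40) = (r - 3)*(r + 1)*(r + 4)*(r^2 - 7*r + 10) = (r - 3)*(r - 2)*(r + 1)*(r + 4)*(r - 5)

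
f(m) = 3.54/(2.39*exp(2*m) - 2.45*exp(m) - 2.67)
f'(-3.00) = 0.05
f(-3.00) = -1.27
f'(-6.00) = 0.00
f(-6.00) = -1.32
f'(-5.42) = 0.01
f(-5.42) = -1.32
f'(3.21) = -0.01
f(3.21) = 0.00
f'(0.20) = -3.33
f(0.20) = -1.69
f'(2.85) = -0.01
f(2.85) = 0.01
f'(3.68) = -0.00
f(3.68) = 0.00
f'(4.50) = -0.00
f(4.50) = 0.00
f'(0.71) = -10.49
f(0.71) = 1.58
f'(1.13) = -0.85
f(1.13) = 0.28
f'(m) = 3.54*(-4.78*exp(2*m) + 2.45*exp(m))/(2.39*exp(2*m) - 2.45*exp(m) - 2.67)^2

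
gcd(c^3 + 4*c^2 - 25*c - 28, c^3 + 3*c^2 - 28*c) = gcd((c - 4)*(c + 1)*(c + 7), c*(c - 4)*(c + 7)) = c^2 + 3*c - 28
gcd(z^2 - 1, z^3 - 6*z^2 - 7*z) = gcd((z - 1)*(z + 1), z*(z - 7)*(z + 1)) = z + 1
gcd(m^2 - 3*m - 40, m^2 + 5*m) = m + 5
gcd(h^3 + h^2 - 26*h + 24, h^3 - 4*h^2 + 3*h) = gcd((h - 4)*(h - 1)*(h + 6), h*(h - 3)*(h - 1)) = h - 1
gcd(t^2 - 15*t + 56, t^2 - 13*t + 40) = t - 8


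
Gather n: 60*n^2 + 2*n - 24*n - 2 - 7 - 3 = 60*n^2 - 22*n - 12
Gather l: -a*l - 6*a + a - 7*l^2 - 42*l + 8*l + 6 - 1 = -5*a - 7*l^2 + l*(-a - 34) + 5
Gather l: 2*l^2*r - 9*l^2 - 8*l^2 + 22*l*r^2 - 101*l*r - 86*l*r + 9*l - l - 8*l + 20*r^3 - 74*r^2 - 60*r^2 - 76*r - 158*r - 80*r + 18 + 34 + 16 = l^2*(2*r - 17) + l*(22*r^2 - 187*r) + 20*r^3 - 134*r^2 - 314*r + 68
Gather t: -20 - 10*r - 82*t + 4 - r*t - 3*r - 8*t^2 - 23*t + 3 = -13*r - 8*t^2 + t*(-r - 105) - 13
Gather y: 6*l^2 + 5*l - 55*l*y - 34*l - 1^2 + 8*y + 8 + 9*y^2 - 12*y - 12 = 6*l^2 - 29*l + 9*y^2 + y*(-55*l - 4) - 5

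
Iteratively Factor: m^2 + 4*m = (m + 4)*(m)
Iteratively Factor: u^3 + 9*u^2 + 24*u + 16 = (u + 4)*(u^2 + 5*u + 4) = (u + 1)*(u + 4)*(u + 4)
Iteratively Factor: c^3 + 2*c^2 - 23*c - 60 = (c + 4)*(c^2 - 2*c - 15) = (c + 3)*(c + 4)*(c - 5)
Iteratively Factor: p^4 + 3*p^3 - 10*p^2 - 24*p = (p)*(p^3 + 3*p^2 - 10*p - 24) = p*(p - 3)*(p^2 + 6*p + 8) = p*(p - 3)*(p + 2)*(p + 4)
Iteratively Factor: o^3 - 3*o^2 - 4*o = (o)*(o^2 - 3*o - 4) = o*(o + 1)*(o - 4)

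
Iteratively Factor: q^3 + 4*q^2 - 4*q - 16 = (q + 4)*(q^2 - 4) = (q + 2)*(q + 4)*(q - 2)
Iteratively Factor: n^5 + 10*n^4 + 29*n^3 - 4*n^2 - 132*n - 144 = (n + 3)*(n^4 + 7*n^3 + 8*n^2 - 28*n - 48) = (n + 2)*(n + 3)*(n^3 + 5*n^2 - 2*n - 24) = (n + 2)*(n + 3)*(n + 4)*(n^2 + n - 6) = (n - 2)*(n + 2)*(n + 3)*(n + 4)*(n + 3)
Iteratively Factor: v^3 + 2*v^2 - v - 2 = (v + 1)*(v^2 + v - 2) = (v - 1)*(v + 1)*(v + 2)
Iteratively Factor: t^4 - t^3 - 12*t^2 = (t)*(t^3 - t^2 - 12*t) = t*(t + 3)*(t^2 - 4*t) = t^2*(t + 3)*(t - 4)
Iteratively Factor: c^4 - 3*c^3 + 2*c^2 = (c)*(c^3 - 3*c^2 + 2*c) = c^2*(c^2 - 3*c + 2) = c^2*(c - 1)*(c - 2)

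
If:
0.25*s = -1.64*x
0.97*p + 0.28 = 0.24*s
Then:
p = -1.62309278350515*x - 0.288659793814433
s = -6.56*x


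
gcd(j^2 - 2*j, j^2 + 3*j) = j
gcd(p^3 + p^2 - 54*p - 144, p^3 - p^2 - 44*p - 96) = p^2 - 5*p - 24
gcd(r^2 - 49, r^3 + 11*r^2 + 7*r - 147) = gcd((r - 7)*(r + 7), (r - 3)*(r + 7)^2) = r + 7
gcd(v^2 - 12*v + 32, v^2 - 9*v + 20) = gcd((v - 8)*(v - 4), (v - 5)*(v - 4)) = v - 4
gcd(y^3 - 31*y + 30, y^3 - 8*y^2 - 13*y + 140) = y - 5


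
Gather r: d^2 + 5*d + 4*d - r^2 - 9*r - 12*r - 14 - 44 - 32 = d^2 + 9*d - r^2 - 21*r - 90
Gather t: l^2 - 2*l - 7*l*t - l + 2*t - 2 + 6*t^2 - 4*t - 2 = l^2 - 3*l + 6*t^2 + t*(-7*l - 2) - 4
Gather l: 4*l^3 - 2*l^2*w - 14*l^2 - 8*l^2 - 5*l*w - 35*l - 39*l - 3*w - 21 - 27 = 4*l^3 + l^2*(-2*w - 22) + l*(-5*w - 74) - 3*w - 48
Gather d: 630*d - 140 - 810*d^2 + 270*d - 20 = -810*d^2 + 900*d - 160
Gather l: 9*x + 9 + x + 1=10*x + 10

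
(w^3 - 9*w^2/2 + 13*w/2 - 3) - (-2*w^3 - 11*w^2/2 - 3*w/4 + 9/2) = 3*w^3 + w^2 + 29*w/4 - 15/2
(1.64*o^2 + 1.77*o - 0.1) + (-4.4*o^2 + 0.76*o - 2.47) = -2.76*o^2 + 2.53*o - 2.57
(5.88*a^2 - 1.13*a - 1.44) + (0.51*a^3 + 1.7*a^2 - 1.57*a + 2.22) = 0.51*a^3 + 7.58*a^2 - 2.7*a + 0.78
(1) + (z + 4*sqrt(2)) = z + 1 + 4*sqrt(2)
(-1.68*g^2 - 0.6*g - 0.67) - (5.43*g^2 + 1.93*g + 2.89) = -7.11*g^2 - 2.53*g - 3.56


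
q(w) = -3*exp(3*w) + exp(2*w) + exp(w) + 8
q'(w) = -9*exp(3*w) + 2*exp(2*w) + exp(w)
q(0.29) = 3.96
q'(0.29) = -16.57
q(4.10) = -655378.68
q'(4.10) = -1969921.66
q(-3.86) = 8.02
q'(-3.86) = 0.02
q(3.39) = -77406.50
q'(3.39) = -233182.89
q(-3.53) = 8.03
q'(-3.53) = 0.03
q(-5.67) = 8.00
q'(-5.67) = 0.00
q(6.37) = -597365919.99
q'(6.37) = -1792440075.62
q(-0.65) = 8.37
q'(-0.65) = -0.21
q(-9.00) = 8.00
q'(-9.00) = 0.00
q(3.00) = -23877.74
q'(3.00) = -72100.81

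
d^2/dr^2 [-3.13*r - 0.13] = 0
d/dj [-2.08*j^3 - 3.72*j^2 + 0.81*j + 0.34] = -6.24*j^2 - 7.44*j + 0.81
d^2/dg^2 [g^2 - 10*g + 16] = 2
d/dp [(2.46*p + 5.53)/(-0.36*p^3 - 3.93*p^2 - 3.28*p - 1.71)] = (1.7712*p^3 + 15.6402*p^2 + 43.4658*p + 13.9318)/(0.1296*p^6 + 2.8296*p^5 + 17.8065*p^4 + 27.012*p^3 + 24.199*p^2 + 11.2176*p + 2.9241)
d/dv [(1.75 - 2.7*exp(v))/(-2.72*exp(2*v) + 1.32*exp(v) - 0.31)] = (-7.344*exp(2*v) + 9.52*exp(v) - 1.473)*exp(v)/(7.3984*exp(4*v) - 7.1808*exp(3*v) + 3.4288*exp(2*v) - 0.8184*exp(v) + 0.0961)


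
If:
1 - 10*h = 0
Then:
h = 1/10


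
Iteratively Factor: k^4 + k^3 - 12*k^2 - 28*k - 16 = (k - 4)*(k^3 + 5*k^2 + 8*k + 4) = (k - 4)*(k + 2)*(k^2 + 3*k + 2) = (k - 4)*(k + 2)^2*(k + 1)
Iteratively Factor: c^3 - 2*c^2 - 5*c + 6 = (c - 1)*(c^2 - c - 6) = (c - 1)*(c + 2)*(c - 3)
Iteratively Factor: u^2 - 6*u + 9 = (u - 3)*(u - 3)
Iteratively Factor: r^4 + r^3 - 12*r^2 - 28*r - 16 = (r + 2)*(r^3 - r^2 - 10*r - 8) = (r - 4)*(r + 2)*(r^2 + 3*r + 2) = (r - 4)*(r + 1)*(r + 2)*(r + 2)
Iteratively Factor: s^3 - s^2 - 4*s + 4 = (s + 2)*(s^2 - 3*s + 2) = (s - 1)*(s + 2)*(s - 2)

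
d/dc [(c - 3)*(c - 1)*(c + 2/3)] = 3*c^2 - 20*c/3 + 1/3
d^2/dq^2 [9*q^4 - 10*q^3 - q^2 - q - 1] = 108*q^2 - 60*q - 2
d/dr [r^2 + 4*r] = 2*r + 4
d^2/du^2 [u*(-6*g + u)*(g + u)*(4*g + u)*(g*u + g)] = 2*g*(-24*g^3 - 78*g^2*u - 26*g^2 - 6*g*u^2 - 3*g*u + 10*u^3 + 6*u^2)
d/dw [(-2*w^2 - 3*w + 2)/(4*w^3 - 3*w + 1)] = (2*w^2 + 8*w + 3)/(4*w^4 + 4*w^3 - 3*w^2 - 2*w + 1)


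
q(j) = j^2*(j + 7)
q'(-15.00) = 465.00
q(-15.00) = -1800.00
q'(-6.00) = 24.00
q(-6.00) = 36.00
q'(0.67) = 10.73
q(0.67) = 3.44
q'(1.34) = 24.15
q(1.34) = 14.98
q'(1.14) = 19.86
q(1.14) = 10.58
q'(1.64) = 31.03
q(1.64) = 23.24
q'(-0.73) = -8.62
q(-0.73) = 3.34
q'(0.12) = 1.72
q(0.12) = 0.10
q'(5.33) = 159.85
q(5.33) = 350.28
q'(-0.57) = -7.01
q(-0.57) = 2.09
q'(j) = j^2 + 2*j*(j + 7) = j*(3*j + 14)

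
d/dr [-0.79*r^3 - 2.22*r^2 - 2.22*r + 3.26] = -2.37*r^2 - 4.44*r - 2.22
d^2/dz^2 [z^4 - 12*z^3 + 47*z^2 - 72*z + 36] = 12*z^2 - 72*z + 94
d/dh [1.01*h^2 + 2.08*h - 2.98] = 2.02*h + 2.08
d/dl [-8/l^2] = 16/l^3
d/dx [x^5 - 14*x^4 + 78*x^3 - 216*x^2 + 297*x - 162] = 5*x^4 - 56*x^3 + 234*x^2 - 432*x + 297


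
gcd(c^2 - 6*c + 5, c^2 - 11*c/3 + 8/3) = c - 1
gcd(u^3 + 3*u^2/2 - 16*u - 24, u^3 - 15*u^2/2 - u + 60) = u - 4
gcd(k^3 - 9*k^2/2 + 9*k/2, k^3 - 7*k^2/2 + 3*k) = k^2 - 3*k/2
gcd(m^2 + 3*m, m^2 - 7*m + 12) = 1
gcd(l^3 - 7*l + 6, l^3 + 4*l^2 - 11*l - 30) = 1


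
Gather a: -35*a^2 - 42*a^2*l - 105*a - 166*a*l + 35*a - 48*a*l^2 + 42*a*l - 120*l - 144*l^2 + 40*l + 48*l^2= a^2*(-42*l - 35) + a*(-48*l^2 - 124*l - 70) - 96*l^2 - 80*l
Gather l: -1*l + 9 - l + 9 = 18 - 2*l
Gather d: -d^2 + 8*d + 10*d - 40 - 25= -d^2 + 18*d - 65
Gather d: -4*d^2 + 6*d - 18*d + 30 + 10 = -4*d^2 - 12*d + 40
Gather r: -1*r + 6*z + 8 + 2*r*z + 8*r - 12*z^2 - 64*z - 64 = r*(2*z + 7) - 12*z^2 - 58*z - 56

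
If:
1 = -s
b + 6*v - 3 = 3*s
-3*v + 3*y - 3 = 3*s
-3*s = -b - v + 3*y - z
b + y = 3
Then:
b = 18/5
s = -1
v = -3/5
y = -3/5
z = -39/5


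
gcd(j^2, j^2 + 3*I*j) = j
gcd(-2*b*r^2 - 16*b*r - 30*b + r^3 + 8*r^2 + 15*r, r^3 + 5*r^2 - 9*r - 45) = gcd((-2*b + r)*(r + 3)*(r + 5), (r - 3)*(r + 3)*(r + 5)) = r^2 + 8*r + 15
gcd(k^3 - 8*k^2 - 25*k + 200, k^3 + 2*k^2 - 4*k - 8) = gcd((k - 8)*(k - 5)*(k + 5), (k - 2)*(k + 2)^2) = 1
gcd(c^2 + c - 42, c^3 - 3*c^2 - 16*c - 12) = c - 6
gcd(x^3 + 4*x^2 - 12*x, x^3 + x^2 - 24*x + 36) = x^2 + 4*x - 12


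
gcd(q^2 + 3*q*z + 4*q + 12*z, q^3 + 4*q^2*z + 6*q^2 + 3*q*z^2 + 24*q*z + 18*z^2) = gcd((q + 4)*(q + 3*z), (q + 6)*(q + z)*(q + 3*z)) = q + 3*z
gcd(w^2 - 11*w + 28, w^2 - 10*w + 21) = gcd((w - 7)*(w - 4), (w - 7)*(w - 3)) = w - 7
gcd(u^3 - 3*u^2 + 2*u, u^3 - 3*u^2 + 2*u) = u^3 - 3*u^2 + 2*u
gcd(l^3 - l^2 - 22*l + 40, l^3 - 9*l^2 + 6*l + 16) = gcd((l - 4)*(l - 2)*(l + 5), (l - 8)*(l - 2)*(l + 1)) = l - 2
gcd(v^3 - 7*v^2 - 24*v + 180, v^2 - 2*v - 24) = v - 6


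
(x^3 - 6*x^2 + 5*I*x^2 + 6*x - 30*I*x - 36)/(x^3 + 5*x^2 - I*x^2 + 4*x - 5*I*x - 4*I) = (x^2 + 6*x*(-1 + I) - 36*I)/(x^2 + 5*x + 4)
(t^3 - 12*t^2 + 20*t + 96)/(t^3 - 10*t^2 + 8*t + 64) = (t - 6)/(t - 4)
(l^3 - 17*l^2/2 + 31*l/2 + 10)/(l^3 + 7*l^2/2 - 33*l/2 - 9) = (l^2 - 9*l + 20)/(l^2 + 3*l - 18)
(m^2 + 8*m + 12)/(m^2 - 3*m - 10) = (m + 6)/(m - 5)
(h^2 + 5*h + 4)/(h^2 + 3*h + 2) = (h + 4)/(h + 2)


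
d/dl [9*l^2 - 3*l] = 18*l - 3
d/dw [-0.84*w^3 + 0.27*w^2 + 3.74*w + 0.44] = -2.52*w^2 + 0.54*w + 3.74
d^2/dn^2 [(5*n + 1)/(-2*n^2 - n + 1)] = 2*(-(4*n + 1)^2*(5*n + 1) + (30*n + 7)*(2*n^2 + n - 1))/(2*n^2 + n - 1)^3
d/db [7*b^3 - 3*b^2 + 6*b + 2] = 21*b^2 - 6*b + 6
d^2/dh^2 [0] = 0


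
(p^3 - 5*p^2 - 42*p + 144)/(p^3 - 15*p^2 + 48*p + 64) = (p^2 + 3*p - 18)/(p^2 - 7*p - 8)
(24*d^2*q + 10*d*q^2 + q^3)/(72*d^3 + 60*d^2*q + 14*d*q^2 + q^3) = q*(4*d + q)/(12*d^2 + 8*d*q + q^2)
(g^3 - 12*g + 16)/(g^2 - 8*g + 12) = (g^2 + 2*g - 8)/(g - 6)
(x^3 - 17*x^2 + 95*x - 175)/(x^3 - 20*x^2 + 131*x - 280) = (x - 5)/(x - 8)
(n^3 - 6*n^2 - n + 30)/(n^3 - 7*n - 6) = (n - 5)/(n + 1)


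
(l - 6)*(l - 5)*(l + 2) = l^3 - 9*l^2 + 8*l + 60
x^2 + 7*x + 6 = (x + 1)*(x + 6)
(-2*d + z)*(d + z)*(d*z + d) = -2*d^3*z - 2*d^3 - d^2*z^2 - d^2*z + d*z^3 + d*z^2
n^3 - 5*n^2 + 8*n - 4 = (n - 2)^2*(n - 1)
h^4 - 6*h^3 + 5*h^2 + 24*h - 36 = (h - 3)^2*(h - 2)*(h + 2)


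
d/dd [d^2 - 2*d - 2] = 2*d - 2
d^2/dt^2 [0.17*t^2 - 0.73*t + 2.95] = 0.340000000000000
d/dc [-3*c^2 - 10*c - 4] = -6*c - 10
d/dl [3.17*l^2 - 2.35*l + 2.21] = 6.34*l - 2.35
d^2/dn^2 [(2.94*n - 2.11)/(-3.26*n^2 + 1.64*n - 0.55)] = (-(2.94*n - 2.11)*(6.52*n - 1.64)*(13.04*n - 3.28) + (57.5064*n - 23.4004)*(3.26*n^2 - 1.64*n + 0.55))/(3.26*n^2 - 1.64*n + 0.55)^3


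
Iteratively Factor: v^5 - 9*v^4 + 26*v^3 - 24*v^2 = (v - 4)*(v^4 - 5*v^3 + 6*v^2) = (v - 4)*(v - 3)*(v^3 - 2*v^2) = (v - 4)*(v - 3)*(v - 2)*(v^2) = v*(v - 4)*(v - 3)*(v - 2)*(v)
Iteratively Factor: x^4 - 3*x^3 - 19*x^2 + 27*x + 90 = (x - 5)*(x^3 + 2*x^2 - 9*x - 18) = (x - 5)*(x + 3)*(x^2 - x - 6) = (x - 5)*(x + 2)*(x + 3)*(x - 3)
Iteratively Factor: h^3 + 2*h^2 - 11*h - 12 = (h + 4)*(h^2 - 2*h - 3) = (h + 1)*(h + 4)*(h - 3)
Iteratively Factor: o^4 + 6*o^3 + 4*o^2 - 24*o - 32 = (o - 2)*(o^3 + 8*o^2 + 20*o + 16) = (o - 2)*(o + 4)*(o^2 + 4*o + 4) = (o - 2)*(o + 2)*(o + 4)*(o + 2)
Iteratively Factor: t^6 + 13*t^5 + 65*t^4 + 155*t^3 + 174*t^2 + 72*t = (t + 1)*(t^5 + 12*t^4 + 53*t^3 + 102*t^2 + 72*t) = (t + 1)*(t + 3)*(t^4 + 9*t^3 + 26*t^2 + 24*t) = (t + 1)*(t + 3)^2*(t^3 + 6*t^2 + 8*t) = t*(t + 1)*(t + 3)^2*(t^2 + 6*t + 8) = t*(t + 1)*(t + 3)^2*(t + 4)*(t + 2)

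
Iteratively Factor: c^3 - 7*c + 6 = (c + 3)*(c^2 - 3*c + 2) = (c - 2)*(c + 3)*(c - 1)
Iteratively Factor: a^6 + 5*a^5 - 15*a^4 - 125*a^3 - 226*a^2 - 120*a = (a + 4)*(a^5 + a^4 - 19*a^3 - 49*a^2 - 30*a) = (a + 3)*(a + 4)*(a^4 - 2*a^3 - 13*a^2 - 10*a) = (a + 1)*(a + 3)*(a + 4)*(a^3 - 3*a^2 - 10*a) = (a + 1)*(a + 2)*(a + 3)*(a + 4)*(a^2 - 5*a) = a*(a + 1)*(a + 2)*(a + 3)*(a + 4)*(a - 5)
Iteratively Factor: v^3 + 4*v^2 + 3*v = (v + 1)*(v^2 + 3*v) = (v + 1)*(v + 3)*(v)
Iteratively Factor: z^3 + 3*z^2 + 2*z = (z)*(z^2 + 3*z + 2) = z*(z + 2)*(z + 1)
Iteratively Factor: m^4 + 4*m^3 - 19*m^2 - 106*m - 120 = (m + 3)*(m^3 + m^2 - 22*m - 40) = (m + 2)*(m + 3)*(m^2 - m - 20) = (m + 2)*(m + 3)*(m + 4)*(m - 5)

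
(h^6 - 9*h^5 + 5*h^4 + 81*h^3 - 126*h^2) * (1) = h^6 - 9*h^5 + 5*h^4 + 81*h^3 - 126*h^2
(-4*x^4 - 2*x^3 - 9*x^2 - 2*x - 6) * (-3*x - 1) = 12*x^5 + 10*x^4 + 29*x^3 + 15*x^2 + 20*x + 6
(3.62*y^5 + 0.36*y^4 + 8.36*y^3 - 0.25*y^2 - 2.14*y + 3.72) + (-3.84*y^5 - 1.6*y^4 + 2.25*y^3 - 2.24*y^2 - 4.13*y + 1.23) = -0.22*y^5 - 1.24*y^4 + 10.61*y^3 - 2.49*y^2 - 6.27*y + 4.95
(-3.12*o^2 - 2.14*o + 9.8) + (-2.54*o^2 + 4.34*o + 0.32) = -5.66*o^2 + 2.2*o + 10.12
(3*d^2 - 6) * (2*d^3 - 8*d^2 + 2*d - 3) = 6*d^5 - 24*d^4 - 6*d^3 + 39*d^2 - 12*d + 18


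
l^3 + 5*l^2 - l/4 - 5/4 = (l - 1/2)*(l + 1/2)*(l + 5)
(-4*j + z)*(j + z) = -4*j^2 - 3*j*z + z^2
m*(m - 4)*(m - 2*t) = m^3 - 2*m^2*t - 4*m^2 + 8*m*t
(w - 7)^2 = w^2 - 14*w + 49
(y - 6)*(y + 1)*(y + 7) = y^3 + 2*y^2 - 41*y - 42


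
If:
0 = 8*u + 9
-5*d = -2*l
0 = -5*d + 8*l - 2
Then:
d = 2/15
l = 1/3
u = -9/8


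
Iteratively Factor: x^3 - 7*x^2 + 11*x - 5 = (x - 5)*(x^2 - 2*x + 1) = (x - 5)*(x - 1)*(x - 1)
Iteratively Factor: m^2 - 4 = (m + 2)*(m - 2)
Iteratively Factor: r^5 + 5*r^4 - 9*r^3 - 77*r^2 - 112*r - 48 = (r + 1)*(r^4 + 4*r^3 - 13*r^2 - 64*r - 48) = (r - 4)*(r + 1)*(r^3 + 8*r^2 + 19*r + 12) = (r - 4)*(r + 1)*(r + 3)*(r^2 + 5*r + 4) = (r - 4)*(r + 1)*(r + 3)*(r + 4)*(r + 1)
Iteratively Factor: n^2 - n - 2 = (n - 2)*(n + 1)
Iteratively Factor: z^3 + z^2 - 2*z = (z + 2)*(z^2 - z) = (z - 1)*(z + 2)*(z)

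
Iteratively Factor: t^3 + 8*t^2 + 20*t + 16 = (t + 2)*(t^2 + 6*t + 8) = (t + 2)^2*(t + 4)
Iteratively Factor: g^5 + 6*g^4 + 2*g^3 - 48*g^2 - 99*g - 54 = (g - 3)*(g^4 + 9*g^3 + 29*g^2 + 39*g + 18) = (g - 3)*(g + 1)*(g^3 + 8*g^2 + 21*g + 18) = (g - 3)*(g + 1)*(g + 2)*(g^2 + 6*g + 9) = (g - 3)*(g + 1)*(g + 2)*(g + 3)*(g + 3)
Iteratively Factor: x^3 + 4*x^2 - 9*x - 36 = (x - 3)*(x^2 + 7*x + 12) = (x - 3)*(x + 3)*(x + 4)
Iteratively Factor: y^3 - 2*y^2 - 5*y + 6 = (y + 2)*(y^2 - 4*y + 3) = (y - 3)*(y + 2)*(y - 1)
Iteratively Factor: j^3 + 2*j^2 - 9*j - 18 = (j + 3)*(j^2 - j - 6) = (j + 2)*(j + 3)*(j - 3)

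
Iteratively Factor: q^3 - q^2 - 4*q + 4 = (q - 2)*(q^2 + q - 2) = (q - 2)*(q - 1)*(q + 2)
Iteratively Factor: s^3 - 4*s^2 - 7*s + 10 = (s + 2)*(s^2 - 6*s + 5) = (s - 1)*(s + 2)*(s - 5)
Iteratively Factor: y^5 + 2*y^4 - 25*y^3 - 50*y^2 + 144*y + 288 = (y - 4)*(y^4 + 6*y^3 - y^2 - 54*y - 72) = (y - 4)*(y + 3)*(y^3 + 3*y^2 - 10*y - 24) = (y - 4)*(y + 2)*(y + 3)*(y^2 + y - 12) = (y - 4)*(y - 3)*(y + 2)*(y + 3)*(y + 4)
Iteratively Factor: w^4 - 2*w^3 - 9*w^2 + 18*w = (w - 3)*(w^3 + w^2 - 6*w) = (w - 3)*(w - 2)*(w^2 + 3*w) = w*(w - 3)*(w - 2)*(w + 3)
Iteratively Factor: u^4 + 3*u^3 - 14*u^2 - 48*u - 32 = (u - 4)*(u^3 + 7*u^2 + 14*u + 8) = (u - 4)*(u + 1)*(u^2 + 6*u + 8) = (u - 4)*(u + 1)*(u + 4)*(u + 2)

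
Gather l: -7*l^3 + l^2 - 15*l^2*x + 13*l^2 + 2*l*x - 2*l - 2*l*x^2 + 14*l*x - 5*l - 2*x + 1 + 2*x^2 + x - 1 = -7*l^3 + l^2*(14 - 15*x) + l*(-2*x^2 + 16*x - 7) + 2*x^2 - x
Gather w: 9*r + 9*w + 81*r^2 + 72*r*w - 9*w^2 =81*r^2 + 9*r - 9*w^2 + w*(72*r + 9)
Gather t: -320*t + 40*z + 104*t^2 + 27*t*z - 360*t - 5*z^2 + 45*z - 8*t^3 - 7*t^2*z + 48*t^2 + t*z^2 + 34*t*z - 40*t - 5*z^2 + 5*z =-8*t^3 + t^2*(152 - 7*z) + t*(z^2 + 61*z - 720) - 10*z^2 + 90*z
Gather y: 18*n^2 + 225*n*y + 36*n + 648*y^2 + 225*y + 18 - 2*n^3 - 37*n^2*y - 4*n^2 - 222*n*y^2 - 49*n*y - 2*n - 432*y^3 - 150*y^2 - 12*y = -2*n^3 + 14*n^2 + 34*n - 432*y^3 + y^2*(498 - 222*n) + y*(-37*n^2 + 176*n + 213) + 18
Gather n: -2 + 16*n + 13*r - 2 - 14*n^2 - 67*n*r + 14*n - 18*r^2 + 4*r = -14*n^2 + n*(30 - 67*r) - 18*r^2 + 17*r - 4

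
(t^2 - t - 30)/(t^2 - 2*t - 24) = (t + 5)/(t + 4)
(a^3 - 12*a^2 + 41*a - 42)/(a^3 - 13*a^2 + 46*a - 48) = (a - 7)/(a - 8)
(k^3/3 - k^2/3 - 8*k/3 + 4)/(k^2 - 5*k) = (k^3 - k^2 - 8*k + 12)/(3*k*(k - 5))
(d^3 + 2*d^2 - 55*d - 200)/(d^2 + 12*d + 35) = (d^2 - 3*d - 40)/(d + 7)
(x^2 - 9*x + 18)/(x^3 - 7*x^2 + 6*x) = (x - 3)/(x*(x - 1))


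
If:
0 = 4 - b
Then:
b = 4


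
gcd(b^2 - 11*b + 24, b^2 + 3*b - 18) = b - 3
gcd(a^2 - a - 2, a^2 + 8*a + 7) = a + 1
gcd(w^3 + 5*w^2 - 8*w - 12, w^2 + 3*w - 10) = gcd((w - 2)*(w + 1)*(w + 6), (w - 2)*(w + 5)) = w - 2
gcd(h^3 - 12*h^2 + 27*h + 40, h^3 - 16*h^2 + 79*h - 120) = h^2 - 13*h + 40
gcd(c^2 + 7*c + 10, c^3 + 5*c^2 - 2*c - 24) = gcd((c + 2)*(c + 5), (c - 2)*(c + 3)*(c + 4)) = 1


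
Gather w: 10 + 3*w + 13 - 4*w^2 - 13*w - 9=-4*w^2 - 10*w + 14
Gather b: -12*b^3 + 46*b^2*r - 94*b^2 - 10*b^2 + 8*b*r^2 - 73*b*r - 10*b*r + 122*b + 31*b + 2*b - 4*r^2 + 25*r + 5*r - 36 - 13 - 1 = -12*b^3 + b^2*(46*r - 104) + b*(8*r^2 - 83*r + 155) - 4*r^2 + 30*r - 50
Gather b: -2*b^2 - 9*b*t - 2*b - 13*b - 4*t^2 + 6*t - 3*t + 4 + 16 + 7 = -2*b^2 + b*(-9*t - 15) - 4*t^2 + 3*t + 27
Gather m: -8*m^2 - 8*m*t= -8*m^2 - 8*m*t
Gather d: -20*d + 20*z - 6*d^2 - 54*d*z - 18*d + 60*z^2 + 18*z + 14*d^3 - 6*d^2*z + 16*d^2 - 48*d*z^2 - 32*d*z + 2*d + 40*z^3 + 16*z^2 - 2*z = 14*d^3 + d^2*(10 - 6*z) + d*(-48*z^2 - 86*z - 36) + 40*z^3 + 76*z^2 + 36*z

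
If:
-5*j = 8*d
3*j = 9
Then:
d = -15/8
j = 3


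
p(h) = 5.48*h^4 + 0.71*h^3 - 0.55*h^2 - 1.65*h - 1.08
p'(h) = 21.92*h^3 + 2.13*h^2 - 1.1*h - 1.65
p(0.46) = -1.64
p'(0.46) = 0.43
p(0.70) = -0.95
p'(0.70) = 6.14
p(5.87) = 6620.17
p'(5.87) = 4498.87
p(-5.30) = 4210.50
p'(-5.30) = -3199.37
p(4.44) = 2172.57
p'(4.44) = 1954.08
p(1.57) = 31.02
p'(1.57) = 86.70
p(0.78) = -0.34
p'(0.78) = 9.19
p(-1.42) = 20.40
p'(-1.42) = -58.56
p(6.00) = 7224.66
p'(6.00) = 4803.15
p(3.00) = 452.07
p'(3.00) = 606.06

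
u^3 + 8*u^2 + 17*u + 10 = (u + 1)*(u + 2)*(u + 5)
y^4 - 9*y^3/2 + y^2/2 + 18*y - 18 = (y - 3)*(y - 2)*(y - 3/2)*(y + 2)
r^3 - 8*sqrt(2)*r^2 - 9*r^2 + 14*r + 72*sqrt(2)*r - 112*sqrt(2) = (r - 7)*(r - 2)*(r - 8*sqrt(2))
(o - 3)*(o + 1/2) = o^2 - 5*o/2 - 3/2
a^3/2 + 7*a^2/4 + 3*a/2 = a*(a/2 + 1)*(a + 3/2)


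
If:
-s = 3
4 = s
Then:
No Solution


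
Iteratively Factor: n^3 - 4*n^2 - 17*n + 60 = (n + 4)*(n^2 - 8*n + 15) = (n - 3)*(n + 4)*(n - 5)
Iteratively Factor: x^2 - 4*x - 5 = (x + 1)*(x - 5)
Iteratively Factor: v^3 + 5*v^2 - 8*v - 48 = (v + 4)*(v^2 + v - 12) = (v - 3)*(v + 4)*(v + 4)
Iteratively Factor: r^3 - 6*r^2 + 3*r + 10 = (r - 2)*(r^2 - 4*r - 5) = (r - 5)*(r - 2)*(r + 1)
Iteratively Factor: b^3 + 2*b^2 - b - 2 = (b + 2)*(b^2 - 1) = (b + 1)*(b + 2)*(b - 1)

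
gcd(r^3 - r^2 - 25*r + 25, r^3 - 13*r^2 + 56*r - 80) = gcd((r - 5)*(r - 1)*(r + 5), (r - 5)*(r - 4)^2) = r - 5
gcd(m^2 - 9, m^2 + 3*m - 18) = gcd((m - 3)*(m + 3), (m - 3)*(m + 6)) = m - 3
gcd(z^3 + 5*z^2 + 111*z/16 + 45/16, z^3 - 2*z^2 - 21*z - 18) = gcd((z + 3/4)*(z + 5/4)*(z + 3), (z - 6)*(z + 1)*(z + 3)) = z + 3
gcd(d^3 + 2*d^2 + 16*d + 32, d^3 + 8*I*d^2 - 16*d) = d + 4*I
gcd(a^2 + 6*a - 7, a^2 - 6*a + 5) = a - 1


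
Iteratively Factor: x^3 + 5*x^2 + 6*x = (x + 3)*(x^2 + 2*x) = (x + 2)*(x + 3)*(x)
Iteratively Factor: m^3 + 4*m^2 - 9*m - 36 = (m + 4)*(m^2 - 9) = (m - 3)*(m + 4)*(m + 3)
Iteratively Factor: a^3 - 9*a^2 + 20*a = (a - 5)*(a^2 - 4*a) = a*(a - 5)*(a - 4)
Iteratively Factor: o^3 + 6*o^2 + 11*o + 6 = (o + 1)*(o^2 + 5*o + 6) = (o + 1)*(o + 2)*(o + 3)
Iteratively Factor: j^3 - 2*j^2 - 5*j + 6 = (j - 1)*(j^2 - j - 6) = (j - 3)*(j - 1)*(j + 2)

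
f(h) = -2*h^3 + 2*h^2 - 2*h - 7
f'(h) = -6*h^2 + 4*h - 2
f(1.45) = -11.79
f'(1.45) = -8.82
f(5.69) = -322.07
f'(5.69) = -173.50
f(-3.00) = 71.00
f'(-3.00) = -68.00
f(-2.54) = 43.76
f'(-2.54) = -50.87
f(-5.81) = 464.38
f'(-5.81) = -227.78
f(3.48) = -74.03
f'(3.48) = -60.74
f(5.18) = -241.68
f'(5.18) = -142.27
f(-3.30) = 93.25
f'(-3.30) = -80.54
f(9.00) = -1321.00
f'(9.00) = -452.00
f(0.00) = -7.00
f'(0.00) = -2.00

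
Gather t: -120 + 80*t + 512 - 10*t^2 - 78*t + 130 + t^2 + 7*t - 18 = -9*t^2 + 9*t + 504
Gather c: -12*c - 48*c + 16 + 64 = 80 - 60*c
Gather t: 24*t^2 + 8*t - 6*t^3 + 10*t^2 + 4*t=-6*t^3 + 34*t^2 + 12*t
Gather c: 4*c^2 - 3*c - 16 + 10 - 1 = 4*c^2 - 3*c - 7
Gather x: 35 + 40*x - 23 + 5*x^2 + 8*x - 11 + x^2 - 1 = 6*x^2 + 48*x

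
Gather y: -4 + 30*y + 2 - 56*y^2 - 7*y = -56*y^2 + 23*y - 2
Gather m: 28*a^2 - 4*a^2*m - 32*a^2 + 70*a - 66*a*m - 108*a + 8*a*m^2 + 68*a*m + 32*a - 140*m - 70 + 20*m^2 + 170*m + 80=-4*a^2 - 6*a + m^2*(8*a + 20) + m*(-4*a^2 + 2*a + 30) + 10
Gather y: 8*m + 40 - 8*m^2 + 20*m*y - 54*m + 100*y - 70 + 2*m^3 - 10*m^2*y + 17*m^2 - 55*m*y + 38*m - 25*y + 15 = 2*m^3 + 9*m^2 - 8*m + y*(-10*m^2 - 35*m + 75) - 15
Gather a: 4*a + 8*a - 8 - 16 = 12*a - 24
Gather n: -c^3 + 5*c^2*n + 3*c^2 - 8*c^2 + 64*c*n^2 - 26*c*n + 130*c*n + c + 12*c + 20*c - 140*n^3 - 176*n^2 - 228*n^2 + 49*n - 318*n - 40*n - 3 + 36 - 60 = -c^3 - 5*c^2 + 33*c - 140*n^3 + n^2*(64*c - 404) + n*(5*c^2 + 104*c - 309) - 27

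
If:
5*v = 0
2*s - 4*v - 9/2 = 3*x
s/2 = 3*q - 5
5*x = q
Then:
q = 245/114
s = 55/19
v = 0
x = 49/114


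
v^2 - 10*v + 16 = (v - 8)*(v - 2)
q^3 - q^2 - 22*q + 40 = (q - 4)*(q - 2)*(q + 5)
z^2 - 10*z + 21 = (z - 7)*(z - 3)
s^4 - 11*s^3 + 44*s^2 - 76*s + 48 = (s - 4)*(s - 3)*(s - 2)^2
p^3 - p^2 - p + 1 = (p - 1)^2*(p + 1)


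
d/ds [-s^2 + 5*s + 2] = 5 - 2*s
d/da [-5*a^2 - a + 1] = -10*a - 1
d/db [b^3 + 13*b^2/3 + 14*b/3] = 3*b^2 + 26*b/3 + 14/3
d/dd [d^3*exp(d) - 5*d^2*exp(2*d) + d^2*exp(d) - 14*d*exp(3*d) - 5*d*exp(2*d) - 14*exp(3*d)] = (d^3 - 10*d^2*exp(d) + 4*d^2 - 42*d*exp(2*d) - 20*d*exp(d) + 2*d - 56*exp(2*d) - 5*exp(d))*exp(d)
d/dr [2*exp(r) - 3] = 2*exp(r)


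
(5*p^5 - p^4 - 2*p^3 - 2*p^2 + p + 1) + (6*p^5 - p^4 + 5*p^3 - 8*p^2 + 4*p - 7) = 11*p^5 - 2*p^4 + 3*p^3 - 10*p^2 + 5*p - 6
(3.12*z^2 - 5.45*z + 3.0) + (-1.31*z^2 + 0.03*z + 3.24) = 1.81*z^2 - 5.42*z + 6.24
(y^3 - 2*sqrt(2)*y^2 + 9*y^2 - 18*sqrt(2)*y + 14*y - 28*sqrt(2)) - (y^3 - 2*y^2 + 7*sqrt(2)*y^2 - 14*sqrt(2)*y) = -9*sqrt(2)*y^2 + 11*y^2 - 4*sqrt(2)*y + 14*y - 28*sqrt(2)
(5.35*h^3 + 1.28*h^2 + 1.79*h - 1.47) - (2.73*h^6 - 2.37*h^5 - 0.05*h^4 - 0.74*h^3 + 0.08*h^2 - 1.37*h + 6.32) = -2.73*h^6 + 2.37*h^5 + 0.05*h^4 + 6.09*h^3 + 1.2*h^2 + 3.16*h - 7.79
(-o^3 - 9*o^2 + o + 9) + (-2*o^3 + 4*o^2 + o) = -3*o^3 - 5*o^2 + 2*o + 9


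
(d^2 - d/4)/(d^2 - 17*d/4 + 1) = d/(d - 4)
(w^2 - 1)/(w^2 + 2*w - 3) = (w + 1)/(w + 3)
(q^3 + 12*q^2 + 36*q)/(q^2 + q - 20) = q*(q^2 + 12*q + 36)/(q^2 + q - 20)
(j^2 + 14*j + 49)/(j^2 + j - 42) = (j + 7)/(j - 6)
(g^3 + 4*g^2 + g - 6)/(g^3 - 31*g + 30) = (g^2 + 5*g + 6)/(g^2 + g - 30)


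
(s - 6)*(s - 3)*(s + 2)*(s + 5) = s^4 - 2*s^3 - 35*s^2 + 36*s + 180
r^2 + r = r*(r + 1)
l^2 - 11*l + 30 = (l - 6)*(l - 5)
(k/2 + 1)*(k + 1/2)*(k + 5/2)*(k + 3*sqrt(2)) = k^4/2 + 3*sqrt(2)*k^3/2 + 5*k^3/2 + 29*k^2/8 + 15*sqrt(2)*k^2/2 + 5*k/4 + 87*sqrt(2)*k/8 + 15*sqrt(2)/4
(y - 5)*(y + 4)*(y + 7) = y^3 + 6*y^2 - 27*y - 140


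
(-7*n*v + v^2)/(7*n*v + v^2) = (-7*n + v)/(7*n + v)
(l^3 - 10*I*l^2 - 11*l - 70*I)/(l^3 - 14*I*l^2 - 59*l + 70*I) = (l + 2*I)/(l - 2*I)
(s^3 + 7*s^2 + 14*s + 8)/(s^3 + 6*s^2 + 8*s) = (s + 1)/s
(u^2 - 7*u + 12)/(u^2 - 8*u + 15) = (u - 4)/(u - 5)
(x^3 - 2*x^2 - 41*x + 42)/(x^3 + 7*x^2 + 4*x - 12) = (x - 7)/(x + 2)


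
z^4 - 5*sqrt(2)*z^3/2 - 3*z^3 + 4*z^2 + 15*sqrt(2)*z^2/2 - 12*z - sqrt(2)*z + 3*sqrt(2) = (z - 3)*(z - sqrt(2))^2*(z - sqrt(2)/2)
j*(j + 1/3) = j^2 + j/3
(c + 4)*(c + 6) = c^2 + 10*c + 24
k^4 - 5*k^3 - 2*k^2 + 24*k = k*(k - 4)*(k - 3)*(k + 2)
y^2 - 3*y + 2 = (y - 2)*(y - 1)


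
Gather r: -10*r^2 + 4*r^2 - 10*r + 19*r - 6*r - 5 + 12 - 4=-6*r^2 + 3*r + 3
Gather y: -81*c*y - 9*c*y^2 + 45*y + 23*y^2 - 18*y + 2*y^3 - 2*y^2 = 2*y^3 + y^2*(21 - 9*c) + y*(27 - 81*c)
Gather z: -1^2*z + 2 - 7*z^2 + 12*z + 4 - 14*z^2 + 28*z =-21*z^2 + 39*z + 6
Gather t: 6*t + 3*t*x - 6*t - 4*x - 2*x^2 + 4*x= 3*t*x - 2*x^2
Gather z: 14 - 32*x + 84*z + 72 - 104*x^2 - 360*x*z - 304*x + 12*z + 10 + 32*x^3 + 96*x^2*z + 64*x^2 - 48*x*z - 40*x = 32*x^3 - 40*x^2 - 376*x + z*(96*x^2 - 408*x + 96) + 96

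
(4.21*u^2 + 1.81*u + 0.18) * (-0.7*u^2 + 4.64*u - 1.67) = -2.947*u^4 + 18.2674*u^3 + 1.2417*u^2 - 2.1875*u - 0.3006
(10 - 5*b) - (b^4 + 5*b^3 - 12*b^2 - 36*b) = -b^4 - 5*b^3 + 12*b^2 + 31*b + 10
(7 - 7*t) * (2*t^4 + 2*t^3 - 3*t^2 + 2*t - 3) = -14*t^5 + 35*t^3 - 35*t^2 + 35*t - 21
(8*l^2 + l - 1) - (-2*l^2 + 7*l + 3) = 10*l^2 - 6*l - 4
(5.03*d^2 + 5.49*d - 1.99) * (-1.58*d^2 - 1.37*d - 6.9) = -7.9474*d^4 - 15.5653*d^3 - 39.0841*d^2 - 35.1547*d + 13.731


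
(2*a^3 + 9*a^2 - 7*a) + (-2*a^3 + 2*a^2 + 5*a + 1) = 11*a^2 - 2*a + 1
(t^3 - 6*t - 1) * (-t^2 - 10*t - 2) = -t^5 - 10*t^4 + 4*t^3 + 61*t^2 + 22*t + 2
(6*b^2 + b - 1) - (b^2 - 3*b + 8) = 5*b^2 + 4*b - 9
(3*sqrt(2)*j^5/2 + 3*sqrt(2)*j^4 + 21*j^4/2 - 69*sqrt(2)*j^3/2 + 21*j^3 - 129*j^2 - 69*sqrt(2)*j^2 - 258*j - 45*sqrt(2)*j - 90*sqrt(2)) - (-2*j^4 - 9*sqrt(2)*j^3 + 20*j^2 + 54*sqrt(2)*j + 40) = 3*sqrt(2)*j^5/2 + 3*sqrt(2)*j^4 + 25*j^4/2 - 51*sqrt(2)*j^3/2 + 21*j^3 - 149*j^2 - 69*sqrt(2)*j^2 - 258*j - 99*sqrt(2)*j - 90*sqrt(2) - 40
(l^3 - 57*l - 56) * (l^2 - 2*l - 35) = l^5 - 2*l^4 - 92*l^3 + 58*l^2 + 2107*l + 1960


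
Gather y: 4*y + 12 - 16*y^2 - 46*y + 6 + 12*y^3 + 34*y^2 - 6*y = 12*y^3 + 18*y^2 - 48*y + 18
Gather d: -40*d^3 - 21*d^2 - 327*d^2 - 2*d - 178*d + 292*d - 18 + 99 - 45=-40*d^3 - 348*d^2 + 112*d + 36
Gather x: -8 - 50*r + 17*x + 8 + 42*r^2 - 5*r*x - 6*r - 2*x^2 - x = 42*r^2 - 56*r - 2*x^2 + x*(16 - 5*r)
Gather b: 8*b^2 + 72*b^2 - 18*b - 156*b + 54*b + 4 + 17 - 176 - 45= 80*b^2 - 120*b - 200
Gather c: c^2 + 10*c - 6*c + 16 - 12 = c^2 + 4*c + 4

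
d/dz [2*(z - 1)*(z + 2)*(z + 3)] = 6*z^2 + 16*z + 2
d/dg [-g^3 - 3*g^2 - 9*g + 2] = -3*g^2 - 6*g - 9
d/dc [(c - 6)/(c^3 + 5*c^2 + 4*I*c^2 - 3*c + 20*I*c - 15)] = (-2*c^3 + c^2*(13 - 4*I) + c*(60 + 48*I) - 33 + 120*I)/(c^6 + c^5*(10 + 8*I) + c^4*(3 + 80*I) + c^3*(-220 + 176*I) + c^2*(-541 - 240*I) + c*(90 - 600*I) + 225)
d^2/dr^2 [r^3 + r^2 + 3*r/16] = 6*r + 2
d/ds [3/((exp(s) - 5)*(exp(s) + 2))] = (9 - 6*exp(s))*exp(s)/(exp(4*s) - 6*exp(3*s) - 11*exp(2*s) + 60*exp(s) + 100)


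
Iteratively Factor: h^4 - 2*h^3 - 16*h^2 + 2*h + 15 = (h + 1)*(h^3 - 3*h^2 - 13*h + 15) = (h - 1)*(h + 1)*(h^2 - 2*h - 15) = (h - 1)*(h + 1)*(h + 3)*(h - 5)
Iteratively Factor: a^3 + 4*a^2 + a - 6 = (a + 2)*(a^2 + 2*a - 3) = (a - 1)*(a + 2)*(a + 3)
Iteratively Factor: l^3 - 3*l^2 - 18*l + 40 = (l + 4)*(l^2 - 7*l + 10) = (l - 2)*(l + 4)*(l - 5)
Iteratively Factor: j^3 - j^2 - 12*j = (j + 3)*(j^2 - 4*j) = (j - 4)*(j + 3)*(j)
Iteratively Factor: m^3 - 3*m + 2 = (m - 1)*(m^2 + m - 2) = (m - 1)^2*(m + 2)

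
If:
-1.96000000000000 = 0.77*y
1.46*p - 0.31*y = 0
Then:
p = -0.54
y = -2.55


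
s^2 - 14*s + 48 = (s - 8)*(s - 6)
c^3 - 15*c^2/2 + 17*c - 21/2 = (c - 7/2)*(c - 3)*(c - 1)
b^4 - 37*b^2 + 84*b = b*(b - 4)*(b - 3)*(b + 7)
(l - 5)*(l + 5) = l^2 - 25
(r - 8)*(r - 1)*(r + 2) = r^3 - 7*r^2 - 10*r + 16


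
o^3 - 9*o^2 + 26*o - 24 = (o - 4)*(o - 3)*(o - 2)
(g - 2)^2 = g^2 - 4*g + 4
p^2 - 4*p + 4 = (p - 2)^2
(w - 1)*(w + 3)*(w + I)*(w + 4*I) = w^4 + 2*w^3 + 5*I*w^3 - 7*w^2 + 10*I*w^2 - 8*w - 15*I*w + 12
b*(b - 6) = b^2 - 6*b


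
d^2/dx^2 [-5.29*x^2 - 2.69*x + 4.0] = -10.5800000000000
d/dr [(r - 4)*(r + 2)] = 2*r - 2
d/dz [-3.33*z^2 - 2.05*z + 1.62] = -6.66*z - 2.05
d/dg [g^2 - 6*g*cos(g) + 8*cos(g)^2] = 6*g*sin(g) + 2*g - 8*sin(2*g) - 6*cos(g)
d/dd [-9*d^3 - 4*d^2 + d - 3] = -27*d^2 - 8*d + 1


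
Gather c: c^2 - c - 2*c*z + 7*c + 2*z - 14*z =c^2 + c*(6 - 2*z) - 12*z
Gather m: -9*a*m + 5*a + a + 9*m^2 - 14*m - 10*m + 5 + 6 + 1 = 6*a + 9*m^2 + m*(-9*a - 24) + 12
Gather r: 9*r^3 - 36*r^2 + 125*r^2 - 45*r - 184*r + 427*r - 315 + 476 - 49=9*r^3 + 89*r^2 + 198*r + 112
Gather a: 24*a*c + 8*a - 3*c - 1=a*(24*c + 8) - 3*c - 1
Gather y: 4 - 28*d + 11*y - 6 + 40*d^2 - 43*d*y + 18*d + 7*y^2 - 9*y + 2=40*d^2 - 10*d + 7*y^2 + y*(2 - 43*d)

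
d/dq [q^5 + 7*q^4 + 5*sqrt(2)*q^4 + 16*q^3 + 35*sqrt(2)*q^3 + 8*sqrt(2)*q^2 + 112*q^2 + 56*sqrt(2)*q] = 5*q^4 + 28*q^3 + 20*sqrt(2)*q^3 + 48*q^2 + 105*sqrt(2)*q^2 + 16*sqrt(2)*q + 224*q + 56*sqrt(2)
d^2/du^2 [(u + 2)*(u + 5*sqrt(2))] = 2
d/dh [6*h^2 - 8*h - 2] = 12*h - 8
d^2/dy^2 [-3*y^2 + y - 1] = -6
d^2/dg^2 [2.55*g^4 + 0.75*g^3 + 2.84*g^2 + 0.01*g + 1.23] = 30.6*g^2 + 4.5*g + 5.68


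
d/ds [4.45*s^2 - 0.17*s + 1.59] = 8.9*s - 0.17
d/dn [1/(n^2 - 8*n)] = 2*(4 - n)/(n^2*(n - 8)^2)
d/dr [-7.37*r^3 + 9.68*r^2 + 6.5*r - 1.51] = -22.11*r^2 + 19.36*r + 6.5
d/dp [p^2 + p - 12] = 2*p + 1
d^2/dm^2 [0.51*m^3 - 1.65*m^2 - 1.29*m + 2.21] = 3.06*m - 3.3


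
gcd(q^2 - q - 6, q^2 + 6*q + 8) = q + 2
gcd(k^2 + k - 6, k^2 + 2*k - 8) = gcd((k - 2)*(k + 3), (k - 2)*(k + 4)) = k - 2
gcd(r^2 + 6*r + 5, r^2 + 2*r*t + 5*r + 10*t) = r + 5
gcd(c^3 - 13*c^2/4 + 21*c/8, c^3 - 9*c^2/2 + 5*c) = c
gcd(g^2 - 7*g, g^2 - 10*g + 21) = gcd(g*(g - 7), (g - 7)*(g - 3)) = g - 7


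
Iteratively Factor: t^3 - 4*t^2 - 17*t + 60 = (t - 5)*(t^2 + t - 12) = (t - 5)*(t + 4)*(t - 3)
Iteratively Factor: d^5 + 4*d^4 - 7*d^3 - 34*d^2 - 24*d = (d + 1)*(d^4 + 3*d^3 - 10*d^2 - 24*d) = (d + 1)*(d + 4)*(d^3 - d^2 - 6*d) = d*(d + 1)*(d + 4)*(d^2 - d - 6) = d*(d - 3)*(d + 1)*(d + 4)*(d + 2)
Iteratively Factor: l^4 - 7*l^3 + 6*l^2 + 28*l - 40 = (l + 2)*(l^3 - 9*l^2 + 24*l - 20) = (l - 2)*(l + 2)*(l^2 - 7*l + 10) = (l - 5)*(l - 2)*(l + 2)*(l - 2)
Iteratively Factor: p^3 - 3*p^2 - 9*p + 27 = (p + 3)*(p^2 - 6*p + 9) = (p - 3)*(p + 3)*(p - 3)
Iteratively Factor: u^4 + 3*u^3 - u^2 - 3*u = (u - 1)*(u^3 + 4*u^2 + 3*u) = (u - 1)*(u + 3)*(u^2 + u) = (u - 1)*(u + 1)*(u + 3)*(u)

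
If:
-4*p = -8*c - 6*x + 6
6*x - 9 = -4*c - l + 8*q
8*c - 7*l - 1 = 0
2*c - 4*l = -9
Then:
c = 67/18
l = 37/9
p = 3*x/2 + 107/18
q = 3*x/4 + 5/4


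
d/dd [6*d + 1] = 6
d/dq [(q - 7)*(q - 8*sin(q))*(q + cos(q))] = (7 - q)*(q - 8*sin(q))*(sin(q) - 1) + (7 - q)*(q + cos(q))*(8*cos(q) - 1) + (q - 8*sin(q))*(q + cos(q))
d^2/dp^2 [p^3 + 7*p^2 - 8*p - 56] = 6*p + 14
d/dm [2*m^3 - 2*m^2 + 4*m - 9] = 6*m^2 - 4*m + 4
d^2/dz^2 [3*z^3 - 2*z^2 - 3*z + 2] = 18*z - 4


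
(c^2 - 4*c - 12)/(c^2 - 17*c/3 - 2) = 3*(c + 2)/(3*c + 1)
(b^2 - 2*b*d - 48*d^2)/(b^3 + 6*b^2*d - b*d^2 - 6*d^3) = (b - 8*d)/(b^2 - d^2)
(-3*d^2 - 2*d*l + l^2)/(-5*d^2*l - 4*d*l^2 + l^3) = (3*d - l)/(l*(5*d - l))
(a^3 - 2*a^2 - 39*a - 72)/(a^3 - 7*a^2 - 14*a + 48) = (a + 3)/(a - 2)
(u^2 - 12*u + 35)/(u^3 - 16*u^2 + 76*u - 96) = (u^2 - 12*u + 35)/(u^3 - 16*u^2 + 76*u - 96)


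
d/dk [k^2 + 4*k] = 2*k + 4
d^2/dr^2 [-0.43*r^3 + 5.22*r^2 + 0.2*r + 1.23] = 10.44 - 2.58*r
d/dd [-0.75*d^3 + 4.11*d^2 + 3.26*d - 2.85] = -2.25*d^2 + 8.22*d + 3.26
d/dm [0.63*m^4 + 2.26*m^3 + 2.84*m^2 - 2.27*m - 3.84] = 2.52*m^3 + 6.78*m^2 + 5.68*m - 2.27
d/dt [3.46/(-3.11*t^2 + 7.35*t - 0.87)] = (21.5212*t - 25.431)/(3.11*t^2 - 7.35*t + 0.87)^2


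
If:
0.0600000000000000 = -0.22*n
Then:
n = -0.27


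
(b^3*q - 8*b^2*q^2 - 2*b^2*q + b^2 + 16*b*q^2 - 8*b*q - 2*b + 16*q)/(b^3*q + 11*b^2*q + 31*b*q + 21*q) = (b^3*q - 8*b^2*q^2 - 2*b^2*q + b^2 + 16*b*q^2 - 8*b*q - 2*b + 16*q)/(q*(b^3 + 11*b^2 + 31*b + 21))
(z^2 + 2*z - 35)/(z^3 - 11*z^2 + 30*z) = (z + 7)/(z*(z - 6))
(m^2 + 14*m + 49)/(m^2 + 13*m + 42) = (m + 7)/(m + 6)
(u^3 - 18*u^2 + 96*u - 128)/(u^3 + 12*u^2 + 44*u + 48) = (u^3 - 18*u^2 + 96*u - 128)/(u^3 + 12*u^2 + 44*u + 48)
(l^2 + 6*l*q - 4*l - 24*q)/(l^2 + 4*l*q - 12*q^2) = (4 - l)/(-l + 2*q)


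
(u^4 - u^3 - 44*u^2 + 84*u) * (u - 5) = u^5 - 6*u^4 - 39*u^3 + 304*u^2 - 420*u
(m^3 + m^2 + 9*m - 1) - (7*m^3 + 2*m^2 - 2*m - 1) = -6*m^3 - m^2 + 11*m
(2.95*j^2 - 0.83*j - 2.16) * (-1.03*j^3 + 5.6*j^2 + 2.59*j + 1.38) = -3.0385*j^5 + 17.3749*j^4 + 5.2173*j^3 - 10.1747*j^2 - 6.7398*j - 2.9808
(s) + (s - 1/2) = 2*s - 1/2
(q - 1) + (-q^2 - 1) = -q^2 + q - 2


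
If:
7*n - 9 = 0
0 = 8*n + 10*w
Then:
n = 9/7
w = -36/35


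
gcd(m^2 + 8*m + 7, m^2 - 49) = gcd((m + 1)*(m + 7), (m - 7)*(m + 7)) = m + 7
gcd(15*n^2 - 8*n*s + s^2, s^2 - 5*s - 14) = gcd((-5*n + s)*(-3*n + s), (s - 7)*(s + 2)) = 1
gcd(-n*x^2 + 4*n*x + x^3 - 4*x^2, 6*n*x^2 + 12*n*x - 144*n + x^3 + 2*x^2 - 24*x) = x - 4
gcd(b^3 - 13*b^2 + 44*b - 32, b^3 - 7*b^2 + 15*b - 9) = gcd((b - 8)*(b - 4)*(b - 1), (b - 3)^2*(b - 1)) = b - 1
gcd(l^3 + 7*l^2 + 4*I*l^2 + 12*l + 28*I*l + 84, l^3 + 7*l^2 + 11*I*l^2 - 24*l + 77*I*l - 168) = l + 7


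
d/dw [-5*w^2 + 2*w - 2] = 2 - 10*w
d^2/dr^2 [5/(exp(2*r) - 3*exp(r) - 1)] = 5*((3 - 4*exp(r))*(-exp(2*r) + 3*exp(r) + 1) - 2*(2*exp(r) - 3)^2*exp(r))*exp(r)/(-exp(2*r) + 3*exp(r) + 1)^3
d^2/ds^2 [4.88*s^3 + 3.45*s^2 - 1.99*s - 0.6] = 29.28*s + 6.9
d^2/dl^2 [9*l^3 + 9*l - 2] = 54*l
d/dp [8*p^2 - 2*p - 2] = 16*p - 2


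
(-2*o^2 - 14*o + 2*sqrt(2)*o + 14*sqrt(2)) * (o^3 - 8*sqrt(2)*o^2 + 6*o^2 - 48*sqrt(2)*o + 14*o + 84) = -2*o^5 - 26*o^4 + 18*sqrt(2)*o^4 - 144*o^3 + 234*sqrt(2)*o^3 - 780*o^2 + 784*sqrt(2)*o^2 - 2520*o + 364*sqrt(2)*o + 1176*sqrt(2)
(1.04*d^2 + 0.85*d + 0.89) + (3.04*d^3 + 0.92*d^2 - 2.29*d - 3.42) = 3.04*d^3 + 1.96*d^2 - 1.44*d - 2.53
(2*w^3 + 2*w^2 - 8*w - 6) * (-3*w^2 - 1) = -6*w^5 - 6*w^4 + 22*w^3 + 16*w^2 + 8*w + 6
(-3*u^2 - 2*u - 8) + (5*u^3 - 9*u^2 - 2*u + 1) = 5*u^3 - 12*u^2 - 4*u - 7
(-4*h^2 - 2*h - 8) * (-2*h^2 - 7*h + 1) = 8*h^4 + 32*h^3 + 26*h^2 + 54*h - 8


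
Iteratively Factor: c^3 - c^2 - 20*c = (c)*(c^2 - c - 20) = c*(c - 5)*(c + 4)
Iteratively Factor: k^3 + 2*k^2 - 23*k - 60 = (k - 5)*(k^2 + 7*k + 12) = (k - 5)*(k + 4)*(k + 3)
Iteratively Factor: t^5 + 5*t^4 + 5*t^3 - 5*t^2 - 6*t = (t + 1)*(t^4 + 4*t^3 + t^2 - 6*t) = (t + 1)*(t + 2)*(t^3 + 2*t^2 - 3*t) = (t - 1)*(t + 1)*(t + 2)*(t^2 + 3*t) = t*(t - 1)*(t + 1)*(t + 2)*(t + 3)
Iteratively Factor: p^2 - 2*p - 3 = (p - 3)*(p + 1)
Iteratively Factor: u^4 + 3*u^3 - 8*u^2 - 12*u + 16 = (u - 1)*(u^3 + 4*u^2 - 4*u - 16) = (u - 2)*(u - 1)*(u^2 + 6*u + 8) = (u - 2)*(u - 1)*(u + 4)*(u + 2)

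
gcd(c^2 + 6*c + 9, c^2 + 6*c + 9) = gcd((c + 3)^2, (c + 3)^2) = c^2 + 6*c + 9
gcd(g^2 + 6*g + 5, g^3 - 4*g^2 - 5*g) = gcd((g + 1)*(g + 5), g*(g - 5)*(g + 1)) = g + 1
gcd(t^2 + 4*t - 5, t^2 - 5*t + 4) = t - 1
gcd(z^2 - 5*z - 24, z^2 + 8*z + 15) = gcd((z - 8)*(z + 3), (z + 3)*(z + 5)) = z + 3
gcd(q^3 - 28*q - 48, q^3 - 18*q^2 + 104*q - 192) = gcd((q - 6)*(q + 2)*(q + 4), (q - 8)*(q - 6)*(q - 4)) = q - 6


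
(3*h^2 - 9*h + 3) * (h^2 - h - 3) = 3*h^4 - 12*h^3 + 3*h^2 + 24*h - 9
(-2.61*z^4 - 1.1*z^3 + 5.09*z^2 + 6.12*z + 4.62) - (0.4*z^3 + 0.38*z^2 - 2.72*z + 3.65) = -2.61*z^4 - 1.5*z^3 + 4.71*z^2 + 8.84*z + 0.97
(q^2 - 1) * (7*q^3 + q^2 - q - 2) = 7*q^5 + q^4 - 8*q^3 - 3*q^2 + q + 2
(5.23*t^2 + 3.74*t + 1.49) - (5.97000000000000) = 5.23*t^2 + 3.74*t - 4.48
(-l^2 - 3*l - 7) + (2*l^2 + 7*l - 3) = l^2 + 4*l - 10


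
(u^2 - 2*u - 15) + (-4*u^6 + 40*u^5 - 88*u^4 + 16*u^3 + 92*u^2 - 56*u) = -4*u^6 + 40*u^5 - 88*u^4 + 16*u^3 + 93*u^2 - 58*u - 15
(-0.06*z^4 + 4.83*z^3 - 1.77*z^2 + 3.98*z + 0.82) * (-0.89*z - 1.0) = 0.0534*z^5 - 4.2387*z^4 - 3.2547*z^3 - 1.7722*z^2 - 4.7098*z - 0.82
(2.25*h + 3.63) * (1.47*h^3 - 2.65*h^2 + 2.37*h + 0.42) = 3.3075*h^4 - 0.626399999999999*h^3 - 4.287*h^2 + 9.5481*h + 1.5246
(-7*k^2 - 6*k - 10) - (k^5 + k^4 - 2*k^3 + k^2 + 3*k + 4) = -k^5 - k^4 + 2*k^3 - 8*k^2 - 9*k - 14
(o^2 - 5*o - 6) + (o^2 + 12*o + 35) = 2*o^2 + 7*o + 29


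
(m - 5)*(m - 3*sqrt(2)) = m^2 - 5*m - 3*sqrt(2)*m + 15*sqrt(2)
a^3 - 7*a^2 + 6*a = a*(a - 6)*(a - 1)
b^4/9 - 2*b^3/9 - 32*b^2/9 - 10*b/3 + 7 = (b/3 + 1)^2*(b - 7)*(b - 1)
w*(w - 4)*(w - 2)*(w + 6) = w^4 - 28*w^2 + 48*w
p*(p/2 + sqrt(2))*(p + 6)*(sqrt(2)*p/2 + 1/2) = sqrt(2)*p^4/4 + 5*p^3/4 + 3*sqrt(2)*p^3/2 + sqrt(2)*p^2/2 + 15*p^2/2 + 3*sqrt(2)*p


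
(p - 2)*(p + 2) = p^2 - 4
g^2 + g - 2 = (g - 1)*(g + 2)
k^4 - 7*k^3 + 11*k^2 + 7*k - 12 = (k - 4)*(k - 3)*(k - 1)*(k + 1)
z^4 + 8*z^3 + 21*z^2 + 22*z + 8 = (z + 1)^2*(z + 2)*(z + 4)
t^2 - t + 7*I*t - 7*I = (t - 1)*(t + 7*I)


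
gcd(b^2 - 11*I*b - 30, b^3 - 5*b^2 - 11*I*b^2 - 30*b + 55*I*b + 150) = b^2 - 11*I*b - 30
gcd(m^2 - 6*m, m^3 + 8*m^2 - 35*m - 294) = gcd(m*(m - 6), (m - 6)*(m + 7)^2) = m - 6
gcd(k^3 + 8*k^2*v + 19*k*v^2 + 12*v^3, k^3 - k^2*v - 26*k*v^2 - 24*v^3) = k^2 + 5*k*v + 4*v^2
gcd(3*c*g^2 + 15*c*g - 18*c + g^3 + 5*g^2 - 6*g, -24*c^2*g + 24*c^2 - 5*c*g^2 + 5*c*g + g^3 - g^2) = 3*c*g - 3*c + g^2 - g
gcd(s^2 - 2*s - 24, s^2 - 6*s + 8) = 1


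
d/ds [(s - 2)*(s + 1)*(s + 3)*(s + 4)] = 4*s^3 + 18*s^2 + 6*s - 26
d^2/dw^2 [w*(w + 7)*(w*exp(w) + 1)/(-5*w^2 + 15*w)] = (-w^4*exp(w) - 3*w^3*exp(w) + 51*w^2*exp(w) - 57*w*exp(w) - 186*exp(w) - 20)/(5*(w^3 - 9*w^2 + 27*w - 27))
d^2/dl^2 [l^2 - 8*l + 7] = 2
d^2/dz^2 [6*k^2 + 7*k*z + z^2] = 2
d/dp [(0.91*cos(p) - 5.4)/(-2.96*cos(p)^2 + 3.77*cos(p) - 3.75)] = (-2.6936*cos(p)^2 + 31.968*cos(p) - 16.9455)*sin(p)/(8.7616*cos(p)^4 - 22.3184*cos(p)^3 + 36.4129*cos(p)^2 - 28.275*cos(p) + 14.0625)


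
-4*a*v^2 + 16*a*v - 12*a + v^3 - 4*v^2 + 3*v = (-4*a + v)*(v - 3)*(v - 1)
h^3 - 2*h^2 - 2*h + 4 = (h - 2)*(h - sqrt(2))*(h + sqrt(2))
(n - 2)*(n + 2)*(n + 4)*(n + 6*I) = n^4 + 4*n^3 + 6*I*n^3 - 4*n^2 + 24*I*n^2 - 16*n - 24*I*n - 96*I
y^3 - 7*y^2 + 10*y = y*(y - 5)*(y - 2)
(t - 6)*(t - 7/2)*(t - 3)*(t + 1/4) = t^4 - 49*t^3/4 + 371*t^2/8 - 405*t/8 - 63/4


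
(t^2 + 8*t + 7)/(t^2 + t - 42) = (t + 1)/(t - 6)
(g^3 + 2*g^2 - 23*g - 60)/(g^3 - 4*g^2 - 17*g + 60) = (g + 3)/(g - 3)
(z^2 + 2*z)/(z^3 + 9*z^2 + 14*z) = 1/(z + 7)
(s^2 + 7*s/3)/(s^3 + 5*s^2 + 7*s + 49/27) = 9*s/(9*s^2 + 24*s + 7)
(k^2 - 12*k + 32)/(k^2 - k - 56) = (k - 4)/(k + 7)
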